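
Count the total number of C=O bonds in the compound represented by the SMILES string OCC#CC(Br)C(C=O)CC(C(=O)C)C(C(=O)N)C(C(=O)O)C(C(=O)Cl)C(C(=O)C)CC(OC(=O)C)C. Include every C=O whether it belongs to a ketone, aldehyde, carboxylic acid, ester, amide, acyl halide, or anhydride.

7

CH(CHO): aldehyde, 1 C=O (running total 1).
CH(COCH3): ketone, 1 C=O (running total 2).
CH(CONH2): amide, 1 C=O (running total 3).
CH(COOH): carboxylic acid, 1 C=O (running total 4).
CH(COCl): acyl halide, 1 C=O (running total 5).
CH(COCH3): ketone, 1 C=O (running total 6).
CH(OCOCH3): ester, 1 C=O (running total 7).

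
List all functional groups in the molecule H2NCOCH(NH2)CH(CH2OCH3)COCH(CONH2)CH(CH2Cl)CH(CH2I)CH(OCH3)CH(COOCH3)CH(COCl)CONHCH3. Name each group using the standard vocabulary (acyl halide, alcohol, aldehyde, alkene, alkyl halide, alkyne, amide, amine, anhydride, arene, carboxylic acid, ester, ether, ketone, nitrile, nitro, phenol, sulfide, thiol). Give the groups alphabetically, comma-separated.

acyl halide, alkyl halide, amide, amine, ester, ether, ketone

Reading the structure from left to right:
  H2NCO: –C(=O)NH2: carbonyl C bonded to C and to N → amide (the N is not a separate amine).
  CH(NH2): –NH2 on an sp³ carbon with no adjacent C=O → amine.
  CH(CH2OCH3): pendant –CH2OCH3: C–O–C linkage → ether.
  CO: –C(=O)– with carbon on both sides → ketone.
  CH(CONH2): pendant –CONH2: carbonyl C bonded to C and N → amide.
  CH(CH2Cl): pendant –CH2X: halogen on sp³ carbon → alkyl halide.
  CH(CH2I): pendant –CH2X: halogen on sp³ carbon → alkyl halide.
  CH(OCH3): pendant –OCH3: C–O–C with sp³ C, no adjacent C=O → ether.
  CH(COOCH3): pendant –COOCH3: carbonyl C bonded to C and –OCH3 → ester.
  CH(COCl): pendant –C(=O)X: carbonyl C bonded to C and halogen → acyl halide.
  CONHCH3: –C(=O)NHCH3: carbonyl C bonded to C and to N → amide (the N is not an amine).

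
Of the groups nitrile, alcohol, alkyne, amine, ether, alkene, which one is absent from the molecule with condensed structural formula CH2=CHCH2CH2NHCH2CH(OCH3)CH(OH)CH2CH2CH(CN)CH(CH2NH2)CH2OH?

alkyne

amine: present (CH2NHCH2 — C–N–C with sp³ carbons and no adjacent C=O → amine (secondary)).
ether: present (CH(OCH3) — pendant –OCH3: C–O–C with sp³ C, no adjacent C=O → ether).
alkene: present (CH2=CH — C=C double bond → alkene).
alcohol: present (CH(OH) — –OH on an sp³ carbon → alcohol (secondary)).
nitrile: present (CH(CN) — pendant –C≡N: nitrile).
alkyne: absent. In CH(CN), the triple bond is C≡N, not C≡C, so it is a nitrile.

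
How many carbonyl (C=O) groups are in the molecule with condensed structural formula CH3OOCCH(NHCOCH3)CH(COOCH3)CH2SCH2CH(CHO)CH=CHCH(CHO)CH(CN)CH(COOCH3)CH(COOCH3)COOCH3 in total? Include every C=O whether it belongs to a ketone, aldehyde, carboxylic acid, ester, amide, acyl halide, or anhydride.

8

CH3OOC: ester, 1 C=O (running total 1).
CH(NHCOCH3): amide, 1 C=O (running total 2).
CH(COOCH3): ester, 1 C=O (running total 3).
CH(CHO): aldehyde, 1 C=O (running total 4).
CH(CHO): aldehyde, 1 C=O (running total 5).
CH(COOCH3): ester, 1 C=O (running total 6).
CH(COOCH3): ester, 1 C=O (running total 7).
COOCH3: ester, 1 C=O (running total 8).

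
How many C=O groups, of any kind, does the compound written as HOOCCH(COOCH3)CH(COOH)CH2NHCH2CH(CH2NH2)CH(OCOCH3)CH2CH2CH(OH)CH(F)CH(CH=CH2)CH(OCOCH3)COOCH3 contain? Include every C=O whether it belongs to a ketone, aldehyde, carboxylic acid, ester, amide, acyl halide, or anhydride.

6

HOOC: carboxylic acid, 1 C=O (running total 1).
CH(COOCH3): ester, 1 C=O (running total 2).
CH(COOH): carboxylic acid, 1 C=O (running total 3).
CH(OCOCH3): ester, 1 C=O (running total 4).
CH(OCOCH3): ester, 1 C=O (running total 5).
COOCH3: ester, 1 C=O (running total 6).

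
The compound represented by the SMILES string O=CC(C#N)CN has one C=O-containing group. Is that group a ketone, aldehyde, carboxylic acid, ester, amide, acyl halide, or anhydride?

The carbonyl is in the OHC segment: terminal –CHO: carbonyl C bonded to H and C → aldehyde.

aldehyde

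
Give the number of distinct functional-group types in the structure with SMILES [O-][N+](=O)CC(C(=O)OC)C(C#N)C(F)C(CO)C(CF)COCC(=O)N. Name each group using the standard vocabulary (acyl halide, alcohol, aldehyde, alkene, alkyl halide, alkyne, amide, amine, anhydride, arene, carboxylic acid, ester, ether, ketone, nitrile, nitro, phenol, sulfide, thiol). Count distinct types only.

7

Reading the structure from left to right:
  O2NCH2: –NO2 on carbon → nitro group.
  CH(COOCH3): pendant –COOCH3: carbonyl C bonded to C and –OCH3 → ester.
  CH(CN): pendant –C≡N: nitrile.
  CH(F): halogen on an sp³ carbon → alkyl halide.
  CH(CH2OH): pendant –CH2OH on an sp³ backbone C → alcohol.
  CH(CH2F): pendant –CH2X: halogen on sp³ carbon → alkyl halide.
  CH2OCH2: C–O–C with sp³ carbons on both sides and no adjacent C=O → ether.
  CONH2: –C(=O)NH2: carbonyl C bonded to C and to N → amide (the N is not a separate amine).
Distinct types present: alcohol, alkyl halide, amide, ester, ether, nitrile, nitro.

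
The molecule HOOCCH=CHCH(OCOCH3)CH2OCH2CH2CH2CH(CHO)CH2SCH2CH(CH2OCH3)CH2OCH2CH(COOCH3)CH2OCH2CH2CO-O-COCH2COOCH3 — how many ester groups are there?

3

–COOH: carbonyl C bonded to –OH and C → carboxylic acid (the –OH is not a separate alcohol).
C=C double bond → alkene.
pendant –OC(=O)CH3: an acyloxy group → ester.
C–O–C with sp³ carbons on both sides and no adjacent C=O → ether.
pendant –CHO: carbonyl C bonded to C and H → aldehyde.
C–S–C linkage → sulfide (thioether).
pendant –CH2OCH3: C–O–C linkage → ether.
C–O–C with sp³ carbons on both sides and no adjacent C=O → ether.
pendant –COOCH3: carbonyl C bonded to C and –OCH3 → ester.
C–O–C with sp³ carbons on both sides and no adjacent C=O → ether.
two acyl groups sharing one oxygen, –C(=O)–O–C(=O)– → anhydride.
–C(=O)OCH3: carbonyl C bonded to C and to –OCH3 → ester (not ketone + ether).
Ester appears at: CH(OCOCH3), CH(COOCH3), COOCH3 → 3.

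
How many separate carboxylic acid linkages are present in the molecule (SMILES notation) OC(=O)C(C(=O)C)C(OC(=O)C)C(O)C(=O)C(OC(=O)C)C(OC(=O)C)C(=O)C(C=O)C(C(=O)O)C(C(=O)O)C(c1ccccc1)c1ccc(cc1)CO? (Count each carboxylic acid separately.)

–COOH: carbonyl C bonded to –OH and C → carboxylic acid (the –OH is not a separate alcohol).
pendant –COCH3: carbonyl C bonded to two carbons → ketone.
pendant –OC(=O)CH3: an acyloxy group → ester.
–OH on an sp³ carbon → alcohol (secondary).
–C(=O)– with carbon on both sides → ketone.
pendant –OC(=O)CH3: an acyloxy group → ester.
pendant –OC(=O)CH3: an acyloxy group → ester.
–C(=O)– with carbon on both sides → ketone.
pendant –CHO: carbonyl C bonded to C and H → aldehyde.
pendant –COOH: carbonyl C bonded to C and –OH → carboxylic acid.
pendant –COOH: carbonyl C bonded to C and –OH → carboxylic acid.
pendant –C6H5: benzene ring → arene.
para-disubstituted benzene ring → arene.
–OH on an sp³ carbon → alcohol.
Carboxylic acid appears at: HOOC, CH(COOH), CH(COOH) → 3.

3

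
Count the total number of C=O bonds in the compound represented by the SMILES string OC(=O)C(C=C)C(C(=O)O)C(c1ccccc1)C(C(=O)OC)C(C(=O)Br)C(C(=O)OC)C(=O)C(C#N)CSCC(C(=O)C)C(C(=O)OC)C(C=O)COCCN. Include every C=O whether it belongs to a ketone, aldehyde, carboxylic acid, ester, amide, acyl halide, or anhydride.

HOOC: carboxylic acid, 1 C=O (running total 1).
CH(COOH): carboxylic acid, 1 C=O (running total 2).
CH(COOCH3): ester, 1 C=O (running total 3).
CH(COBr): acyl halide, 1 C=O (running total 4).
CH(COOCH3): ester, 1 C=O (running total 5).
CO: ketone, 1 C=O (running total 6).
CH(COCH3): ketone, 1 C=O (running total 7).
CH(COOCH3): ester, 1 C=O (running total 8).
CH(CHO): aldehyde, 1 C=O (running total 9).

9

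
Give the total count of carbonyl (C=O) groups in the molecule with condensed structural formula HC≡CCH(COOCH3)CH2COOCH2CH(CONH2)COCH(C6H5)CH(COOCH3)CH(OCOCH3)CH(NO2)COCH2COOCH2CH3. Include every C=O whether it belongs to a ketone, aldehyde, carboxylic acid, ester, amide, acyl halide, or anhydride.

CH(COOCH3): ester, 1 C=O (running total 1).
CH2COOCH2: ester, 1 C=O (running total 2).
CH(CONH2): amide, 1 C=O (running total 3).
CO: ketone, 1 C=O (running total 4).
CH(COOCH3): ester, 1 C=O (running total 5).
CH(OCOCH3): ester, 1 C=O (running total 6).
CO: ketone, 1 C=O (running total 7).
CH2COOCH2: ester, 1 C=O (running total 8).

8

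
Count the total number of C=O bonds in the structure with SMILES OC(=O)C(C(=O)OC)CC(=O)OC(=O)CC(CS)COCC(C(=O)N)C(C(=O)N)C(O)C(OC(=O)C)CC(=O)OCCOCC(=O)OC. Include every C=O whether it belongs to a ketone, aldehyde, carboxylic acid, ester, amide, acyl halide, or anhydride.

HOOC: carboxylic acid, 1 C=O (running total 1).
CH(COOCH3): ester, 1 C=O (running total 2).
CH2CO-O-COCH2: anhydride, 2 C=O (running total 4).
CH(CONH2): amide, 1 C=O (running total 5).
CH(CONH2): amide, 1 C=O (running total 6).
CH(OCOCH3): ester, 1 C=O (running total 7).
CH2COOCH2: ester, 1 C=O (running total 8).
COOCH3: ester, 1 C=O (running total 9).

9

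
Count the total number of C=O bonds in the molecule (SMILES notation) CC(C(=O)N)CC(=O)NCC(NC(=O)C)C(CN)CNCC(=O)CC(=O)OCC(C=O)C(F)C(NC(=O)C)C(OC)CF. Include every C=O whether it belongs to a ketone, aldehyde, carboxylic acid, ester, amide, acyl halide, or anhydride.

7

CH(CONH2): amide, 1 C=O (running total 1).
CH2CONHCH2: amide, 1 C=O (running total 2).
CH(NHCOCH3): amide, 1 C=O (running total 3).
CO: ketone, 1 C=O (running total 4).
CH2COOCH2: ester, 1 C=O (running total 5).
CH(CHO): aldehyde, 1 C=O (running total 6).
CH(NHCOCH3): amide, 1 C=O (running total 7).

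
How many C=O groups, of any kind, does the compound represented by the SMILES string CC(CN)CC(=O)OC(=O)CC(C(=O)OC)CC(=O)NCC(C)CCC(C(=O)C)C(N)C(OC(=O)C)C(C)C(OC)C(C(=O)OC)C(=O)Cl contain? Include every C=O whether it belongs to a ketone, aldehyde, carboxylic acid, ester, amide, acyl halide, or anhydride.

8

CH2CO-O-COCH2: anhydride, 2 C=O (running total 2).
CH(COOCH3): ester, 1 C=O (running total 3).
CH2CONHCH2: amide, 1 C=O (running total 4).
CH(COCH3): ketone, 1 C=O (running total 5).
CH(OCOCH3): ester, 1 C=O (running total 6).
CH(COOCH3): ester, 1 C=O (running total 7).
COCl: acyl halide, 1 C=O (running total 8).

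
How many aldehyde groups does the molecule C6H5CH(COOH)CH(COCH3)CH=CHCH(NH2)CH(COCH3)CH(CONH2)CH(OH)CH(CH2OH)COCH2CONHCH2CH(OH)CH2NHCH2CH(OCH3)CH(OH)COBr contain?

Reading the structure from left to right:
  C6H5: C6H5– phenyl ring → arene.
  CH(COOH): pendant –COOH: carbonyl C bonded to C and –OH → carboxylic acid.
  CH(COCH3): pendant –COCH3: carbonyl C bonded to two carbons → ketone.
  CH=CH: C=C double bond → alkene.
  CH(NH2): –NH2 on an sp³ carbon with no adjacent C=O → amine.
  CH(COCH3): pendant –COCH3: carbonyl C bonded to two carbons → ketone.
  CH(CONH2): pendant –CONH2: carbonyl C bonded to C and N → amide.
  CH(OH): –OH on an sp³ carbon → alcohol (secondary).
  CH(CH2OH): pendant –CH2OH on an sp³ backbone C → alcohol.
  CO: –C(=O)– with carbon on both sides → ketone.
  CH2CONHCH2: –C(=O)–N– linkage → amide (the N is not an amine).
  CH(OH): –OH on an sp³ carbon → alcohol (secondary).
  CH2NHCH2: C–N–C with sp³ carbons and no adjacent C=O → amine (secondary).
  CH(OCH3): pendant –OCH3: C–O–C with sp³ C, no adjacent C=O → ether.
  CH(OH): –OH on an sp³ carbon → alcohol (secondary).
  COBr: –C(=O)Br: carbonyl C bonded to C and to a halogen → acyl halide (not alkyl halide).
No segment is a aldehyde: CH(COOH) is carboxylic acid, not aldehyde; CH(COCH3) is ketone, not aldehyde; CH(COCH3) is ketone, not aldehyde. → 0.

0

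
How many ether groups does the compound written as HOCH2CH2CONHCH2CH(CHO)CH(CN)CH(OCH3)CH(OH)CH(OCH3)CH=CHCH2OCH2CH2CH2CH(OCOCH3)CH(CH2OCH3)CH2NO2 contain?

4

Reading the structure from left to right:
  HOCH2: HO– on an sp³ carbon → alcohol.
  CH2CONHCH2: –C(=O)–N– linkage → amide (the N is not an amine).
  CH(CHO): pendant –CHO: carbonyl C bonded to C and H → aldehyde.
  CH(CN): pendant –C≡N: nitrile.
  CH(OCH3): pendant –OCH3: C–O–C with sp³ C, no adjacent C=O → ether.
  CH(OH): –OH on an sp³ carbon → alcohol (secondary).
  CH(OCH3): pendant –OCH3: C–O–C with sp³ C, no adjacent C=O → ether.
  CH=CH: C=C double bond → alkene.
  CH2OCH2: C–O–C with sp³ carbons on both sides and no adjacent C=O → ether.
  CH(OCOCH3): pendant –OC(=O)CH3: an acyloxy group → ester.
  CH(CH2OCH3): pendant –CH2OCH3: C–O–C linkage → ether.
  CH2NO2: –NO2 on carbon → nitro group.
Ether appears at: CH(OCH3), CH(OCH3), CH2OCH2, CH(CH2OCH3) → 4.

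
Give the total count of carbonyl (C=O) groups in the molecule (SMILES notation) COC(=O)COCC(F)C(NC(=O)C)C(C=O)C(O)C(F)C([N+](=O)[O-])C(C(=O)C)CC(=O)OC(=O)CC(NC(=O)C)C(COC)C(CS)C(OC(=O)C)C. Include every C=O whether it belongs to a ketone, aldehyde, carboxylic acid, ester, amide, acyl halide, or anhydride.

8

CH3OOC: ester, 1 C=O (running total 1).
CH(NHCOCH3): amide, 1 C=O (running total 2).
CH(CHO): aldehyde, 1 C=O (running total 3).
CH(COCH3): ketone, 1 C=O (running total 4).
CH2CO-O-COCH2: anhydride, 2 C=O (running total 6).
CH(NHCOCH3): amide, 1 C=O (running total 7).
CH(OCOCH3): ester, 1 C=O (running total 8).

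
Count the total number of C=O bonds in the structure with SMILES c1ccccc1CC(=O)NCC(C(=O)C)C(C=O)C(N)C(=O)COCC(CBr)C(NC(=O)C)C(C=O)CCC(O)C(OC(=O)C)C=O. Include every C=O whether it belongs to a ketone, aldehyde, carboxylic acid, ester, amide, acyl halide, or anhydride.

8

CH2CONHCH2: amide, 1 C=O (running total 1).
CH(COCH3): ketone, 1 C=O (running total 2).
CH(CHO): aldehyde, 1 C=O (running total 3).
CO: ketone, 1 C=O (running total 4).
CH(NHCOCH3): amide, 1 C=O (running total 5).
CH(CHO): aldehyde, 1 C=O (running total 6).
CH(OCOCH3): ester, 1 C=O (running total 7).
CHO: aldehyde, 1 C=O (running total 8).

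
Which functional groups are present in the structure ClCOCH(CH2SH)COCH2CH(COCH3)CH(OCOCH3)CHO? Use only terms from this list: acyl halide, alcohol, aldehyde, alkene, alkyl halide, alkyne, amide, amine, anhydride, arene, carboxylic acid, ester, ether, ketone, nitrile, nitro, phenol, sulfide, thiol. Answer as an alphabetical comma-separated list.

Reading the structure from left to right:
  ClCO: –C(=O)Cl: carbonyl C bonded to C and to a halogen → acyl halide (not alkyl halide).
  CH(CH2SH): pendant –CH2SH → thiol.
  CO: –C(=O)– with carbon on both sides → ketone.
  CH(COCH3): pendant –COCH3: carbonyl C bonded to two carbons → ketone.
  CH(OCOCH3): pendant –OC(=O)CH3: an acyloxy group → ester.
  CHO: terminal –CHO: carbonyl C bonded to H and C → aldehyde.

acyl halide, aldehyde, ester, ketone, thiol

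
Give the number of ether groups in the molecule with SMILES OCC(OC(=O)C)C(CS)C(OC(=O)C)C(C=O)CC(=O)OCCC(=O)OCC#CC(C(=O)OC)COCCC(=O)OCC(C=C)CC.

Reading the structure from left to right:
  HOCH2: HO– on an sp³ carbon → alcohol.
  CH(OCOCH3): pendant –OC(=O)CH3: an acyloxy group → ester.
  CH(CH2SH): pendant –CH2SH → thiol.
  CH(OCOCH3): pendant –OC(=O)CH3: an acyloxy group → ester.
  CH(CHO): pendant –CHO: carbonyl C bonded to C and H → aldehyde.
  CH2COOCH2: –C(=O)–O–C with C on the carbonyl side → ester.
  CH2COOCH2: –C(=O)–O–C with C on the carbonyl side → ester.
  C≡C: C≡C triple bond → alkyne.
  CH(COOCH3): pendant –COOCH3: carbonyl C bonded to C and –OCH3 → ester.
  CH2OCH2: C–O–C with sp³ carbons on both sides and no adjacent C=O → ether.
  CH2COOCH2: –C(=O)–O–C with C on the carbonyl side → ester.
  CH(CH=CH2): pendant –CH=CH2: C=C double bond → alkene.
Ether appears at: CH2OCH2 → 1.

1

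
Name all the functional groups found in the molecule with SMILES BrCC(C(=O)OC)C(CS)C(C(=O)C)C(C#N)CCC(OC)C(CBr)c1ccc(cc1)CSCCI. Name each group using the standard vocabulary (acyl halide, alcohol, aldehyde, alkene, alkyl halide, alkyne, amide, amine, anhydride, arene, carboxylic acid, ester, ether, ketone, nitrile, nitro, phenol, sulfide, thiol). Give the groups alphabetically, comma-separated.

Reading the structure from left to right:
  BrCH2: halogen on an sp³ carbon → alkyl halide.
  CH(COOCH3): pendant –COOCH3: carbonyl C bonded to C and –OCH3 → ester.
  CH(CH2SH): pendant –CH2SH → thiol.
  CH(COCH3): pendant –COCH3: carbonyl C bonded to two carbons → ketone.
  CH(CN): pendant –C≡N: nitrile.
  CH(OCH3): pendant –OCH3: C–O–C with sp³ C, no adjacent C=O → ether.
  CH(CH2Br): pendant –CH2X: halogen on sp³ carbon → alkyl halide.
  C6H4: para-disubstituted benzene ring → arene.
  CH2SCH2: C–S–C linkage → sulfide (thioether).
  CH2I: halogen on an sp³ carbon → alkyl halide.

alkyl halide, arene, ester, ether, ketone, nitrile, sulfide, thiol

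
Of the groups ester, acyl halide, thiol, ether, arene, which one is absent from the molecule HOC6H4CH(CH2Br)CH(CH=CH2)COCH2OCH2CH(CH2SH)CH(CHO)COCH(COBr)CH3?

ester

ether: present (CH2OCH2 — C–O–C with sp³ carbons on both sides and no adjacent C=O → ether).
acyl halide: present (CH(COBr) — pendant –C(=O)X: carbonyl C bonded to C and halogen → acyl halide).
arene: present (HOC6H4 — –OH attached directly to an aromatic ring → phenol (not alcohol); the ring itself is an arene).
thiol: present (CH(CH2SH) — pendant –CH2SH → thiol).
ester: no segment matches this pattern.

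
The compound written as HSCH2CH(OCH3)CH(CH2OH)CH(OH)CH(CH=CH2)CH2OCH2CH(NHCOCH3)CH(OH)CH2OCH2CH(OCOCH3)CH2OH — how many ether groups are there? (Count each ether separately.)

–SH on an sp³ carbon → thiol.
pendant –OCH3: C–O–C with sp³ C, no adjacent C=O → ether.
pendant –CH2OH on an sp³ backbone C → alcohol.
–OH on an sp³ carbon → alcohol (secondary).
pendant –CH=CH2: C=C double bond → alkene.
C–O–C with sp³ carbons on both sides and no adjacent C=O → ether.
pendant –NHC(=O)CH3: N bonded to a carbonyl → amide (not amine).
–OH on an sp³ carbon → alcohol (secondary).
C–O–C with sp³ carbons on both sides and no adjacent C=O → ether.
pendant –OC(=O)CH3: an acyloxy group → ester.
–OH on an sp³ carbon → alcohol.
Ether appears at: CH(OCH3), CH2OCH2, CH2OCH2 → 3.

3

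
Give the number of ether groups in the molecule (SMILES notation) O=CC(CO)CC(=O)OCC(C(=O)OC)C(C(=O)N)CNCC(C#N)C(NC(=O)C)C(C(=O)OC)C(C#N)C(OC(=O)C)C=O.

0

Taking each segment in turn:
  OHC: terminal –CHO: carbonyl C bonded to H and C → aldehyde.
  CH(CH2OH): pendant –CH2OH on an sp³ backbone C → alcohol.
  CH2COOCH2: –C(=O)–O–C with C on the carbonyl side → ester.
  CH(COOCH3): pendant –COOCH3: carbonyl C bonded to C and –OCH3 → ester.
  CH(CONH2): pendant –CONH2: carbonyl C bonded to C and N → amide.
  CH2NHCH2: C–N–C with sp³ carbons and no adjacent C=O → amine (secondary).
  CH(CN): pendant –C≡N: nitrile.
  CH(NHCOCH3): pendant –NHC(=O)CH3: N bonded to a carbonyl → amide (not amine).
  CH(COOCH3): pendant –COOCH3: carbonyl C bonded to C and –OCH3 → ester.
  CH(CN): pendant –C≡N: nitrile.
  CH(OCOCH3): pendant –OC(=O)CH3: an acyloxy group → ester.
  CHO: terminal –CHO: carbonyl C bonded to H and C → aldehyde.
No segment is a ether: CH(CH2OH) is alcohol, not ether; CH2COOCH2 is ester, not ether; CH(COOCH3) is ester, not ether. → 0.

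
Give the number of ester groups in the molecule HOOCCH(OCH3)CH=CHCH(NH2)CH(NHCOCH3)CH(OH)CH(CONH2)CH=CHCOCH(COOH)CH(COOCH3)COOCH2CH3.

Working along the chain:
  HOOC: –COOH: carbonyl C bonded to –OH and C → carboxylic acid (the –OH is not a separate alcohol).
  CH(OCH3): pendant –OCH3: C–O–C with sp³ C, no adjacent C=O → ether.
  CH=CH: C=C double bond → alkene.
  CH(NH2): –NH2 on an sp³ carbon with no adjacent C=O → amine.
  CH(NHCOCH3): pendant –NHC(=O)CH3: N bonded to a carbonyl → amide (not amine).
  CH(OH): –OH on an sp³ carbon → alcohol (secondary).
  CH(CONH2): pendant –CONH2: carbonyl C bonded to C and N → amide.
  CH=CH: C=C double bond → alkene.
  CO: –C(=O)– with carbon on both sides → ketone.
  CH(COOH): pendant –COOH: carbonyl C bonded to C and –OH → carboxylic acid.
  CH(COOCH3): pendant –COOCH3: carbonyl C bonded to C and –OCH3 → ester.
  COOCH2CH3: –C(=O)OCH2CH3: carbonyl C bonded to C and to –OEt → ester.
Ester appears at: CH(COOCH3), COOCH2CH3 → 2.

2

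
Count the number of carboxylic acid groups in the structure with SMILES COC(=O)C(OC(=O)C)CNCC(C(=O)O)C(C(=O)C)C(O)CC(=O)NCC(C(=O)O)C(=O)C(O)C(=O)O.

CH3O–C(=O)–: carbonyl C bonded to C and to –OCH3 → ester (not ketone + ether).
pendant –OC(=O)CH3: an acyloxy group → ester.
C–N–C with sp³ carbons and no adjacent C=O → amine (secondary).
pendant –COOH: carbonyl C bonded to C and –OH → carboxylic acid.
pendant –COCH3: carbonyl C bonded to two carbons → ketone.
–OH on an sp³ carbon → alcohol (secondary).
–C(=O)–N– linkage → amide (the N is not an amine).
pendant –COOH: carbonyl C bonded to C and –OH → carboxylic acid.
–C(=O)– with carbon on both sides → ketone.
–OH on an sp³ carbon → alcohol (secondary).
–COOH: carbonyl C bonded to –OH and C → carboxylic acid (the –OH is not a separate alcohol).
Carboxylic acid appears at: CH(COOH), CH(COOH), COOH → 3.

3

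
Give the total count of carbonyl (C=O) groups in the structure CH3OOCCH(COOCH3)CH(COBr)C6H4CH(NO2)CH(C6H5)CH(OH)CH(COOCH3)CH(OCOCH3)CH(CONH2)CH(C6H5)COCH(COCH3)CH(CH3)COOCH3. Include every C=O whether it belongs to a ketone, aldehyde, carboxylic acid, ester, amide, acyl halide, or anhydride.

9

CH3OOC: ester, 1 C=O (running total 1).
CH(COOCH3): ester, 1 C=O (running total 2).
CH(COBr): acyl halide, 1 C=O (running total 3).
CH(COOCH3): ester, 1 C=O (running total 4).
CH(OCOCH3): ester, 1 C=O (running total 5).
CH(CONH2): amide, 1 C=O (running total 6).
CO: ketone, 1 C=O (running total 7).
CH(COCH3): ketone, 1 C=O (running total 8).
COOCH3: ester, 1 C=O (running total 9).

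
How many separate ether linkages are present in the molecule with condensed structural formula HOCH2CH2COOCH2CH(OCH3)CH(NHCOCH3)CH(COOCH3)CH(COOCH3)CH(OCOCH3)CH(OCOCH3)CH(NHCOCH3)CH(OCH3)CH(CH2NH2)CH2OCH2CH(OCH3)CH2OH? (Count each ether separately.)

Reading the structure from left to right:
  HOCH2: HO– on an sp³ carbon → alcohol.
  CH2COOCH2: –C(=O)–O–C with C on the carbonyl side → ester.
  CH(OCH3): pendant –OCH3: C–O–C with sp³ C, no adjacent C=O → ether.
  CH(NHCOCH3): pendant –NHC(=O)CH3: N bonded to a carbonyl → amide (not amine).
  CH(COOCH3): pendant –COOCH3: carbonyl C bonded to C and –OCH3 → ester.
  CH(COOCH3): pendant –COOCH3: carbonyl C bonded to C and –OCH3 → ester.
  CH(OCOCH3): pendant –OC(=O)CH3: an acyloxy group → ester.
  CH(OCOCH3): pendant –OC(=O)CH3: an acyloxy group → ester.
  CH(NHCOCH3): pendant –NHC(=O)CH3: N bonded to a carbonyl → amide (not amine).
  CH(OCH3): pendant –OCH3: C–O–C with sp³ C, no adjacent C=O → ether.
  CH(CH2NH2): pendant –CH2NH2: N on sp³ C, no adjacent C=O → amine.
  CH2OCH2: C–O–C with sp³ carbons on both sides and no adjacent C=O → ether.
  CH(OCH3): pendant –OCH3: C–O–C with sp³ C, no adjacent C=O → ether.
  CH2OH: –OH on an sp³ carbon → alcohol.
Ether appears at: CH(OCH3), CH(OCH3), CH2OCH2, CH(OCH3) → 4.

4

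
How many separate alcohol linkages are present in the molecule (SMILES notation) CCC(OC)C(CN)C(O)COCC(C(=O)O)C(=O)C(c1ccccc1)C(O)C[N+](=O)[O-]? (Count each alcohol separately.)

pendant –OCH3: C–O–C with sp³ C, no adjacent C=O → ether.
pendant –CH2NH2: N on sp³ C, no adjacent C=O → amine.
–OH on an sp³ carbon → alcohol (secondary).
C–O–C with sp³ carbons on both sides and no adjacent C=O → ether.
pendant –COOH: carbonyl C bonded to C and –OH → carboxylic acid.
–C(=O)– with carbon on both sides → ketone.
pendant –C6H5: benzene ring → arene.
–OH on an sp³ carbon → alcohol (secondary).
–NO2 on carbon → nitro group.
Alcohol appears at: CH(OH), CH(OH) → 2.

2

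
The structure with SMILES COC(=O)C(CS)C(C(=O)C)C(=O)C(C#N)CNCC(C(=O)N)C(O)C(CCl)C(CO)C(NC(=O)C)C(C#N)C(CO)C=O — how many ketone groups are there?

2

Reading the structure from left to right:
  CH3OOC: CH3O–C(=O)–: carbonyl C bonded to C and to –OCH3 → ester (not ketone + ether).
  CH(CH2SH): pendant –CH2SH → thiol.
  CH(COCH3): pendant –COCH3: carbonyl C bonded to two carbons → ketone.
  CO: –C(=O)– with carbon on both sides → ketone.
  CH(CN): pendant –C≡N: nitrile.
  CH2NHCH2: C–N–C with sp³ carbons and no adjacent C=O → amine (secondary).
  CH(CONH2): pendant –CONH2: carbonyl C bonded to C and N → amide.
  CH(OH): –OH on an sp³ carbon → alcohol (secondary).
  CH(CH2Cl): pendant –CH2X: halogen on sp³ carbon → alkyl halide.
  CH(CH2OH): pendant –CH2OH on an sp³ backbone C → alcohol.
  CH(NHCOCH3): pendant –NHC(=O)CH3: N bonded to a carbonyl → amide (not amine).
  CH(CN): pendant –C≡N: nitrile.
  CH(CH2OH): pendant –CH2OH on an sp³ backbone C → alcohol.
  CHO: terminal –CHO: carbonyl C bonded to H and C → aldehyde.
Ketone appears at: CH(COCH3), CO → 2.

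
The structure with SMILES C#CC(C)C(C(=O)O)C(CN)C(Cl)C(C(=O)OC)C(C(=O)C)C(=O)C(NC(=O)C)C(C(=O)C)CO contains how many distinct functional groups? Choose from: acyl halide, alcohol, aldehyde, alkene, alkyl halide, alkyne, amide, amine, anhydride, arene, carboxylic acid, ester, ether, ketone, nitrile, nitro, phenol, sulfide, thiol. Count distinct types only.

8

Reading the structure from left to right:
  HC≡C: C≡C triple bond → alkyne.
  CH(COOH): pendant –COOH: carbonyl C bonded to C and –OH → carboxylic acid.
  CH(CH2NH2): pendant –CH2NH2: N on sp³ C, no adjacent C=O → amine.
  CH(Cl): halogen on an sp³ carbon → alkyl halide.
  CH(COOCH3): pendant –COOCH3: carbonyl C bonded to C and –OCH3 → ester.
  CH(COCH3): pendant –COCH3: carbonyl C bonded to two carbons → ketone.
  CO: –C(=O)– with carbon on both sides → ketone.
  CH(NHCOCH3): pendant –NHC(=O)CH3: N bonded to a carbonyl → amide (not amine).
  CH(COCH3): pendant –COCH3: carbonyl C bonded to two carbons → ketone.
  CH2OH: –OH on an sp³ carbon → alcohol.
Distinct types present: alcohol, alkyl halide, alkyne, amide, amine, carboxylic acid, ester, ketone.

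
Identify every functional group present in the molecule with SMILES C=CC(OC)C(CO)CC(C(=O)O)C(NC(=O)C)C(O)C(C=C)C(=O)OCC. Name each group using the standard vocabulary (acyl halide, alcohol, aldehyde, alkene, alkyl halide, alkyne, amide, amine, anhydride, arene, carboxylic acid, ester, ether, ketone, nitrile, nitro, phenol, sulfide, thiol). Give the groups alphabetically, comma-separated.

C=C double bond → alkene.
pendant –OCH3: C–O–C with sp³ C, no adjacent C=O → ether.
pendant –CH2OH on an sp³ backbone C → alcohol.
pendant –COOH: carbonyl C bonded to C and –OH → carboxylic acid.
pendant –NHC(=O)CH3: N bonded to a carbonyl → amide (not amine).
–OH on an sp³ carbon → alcohol (secondary).
pendant –CH=CH2: C=C double bond → alkene.
–C(=O)OCH2CH3: carbonyl C bonded to C and to –OEt → ester.

alcohol, alkene, amide, carboxylic acid, ester, ether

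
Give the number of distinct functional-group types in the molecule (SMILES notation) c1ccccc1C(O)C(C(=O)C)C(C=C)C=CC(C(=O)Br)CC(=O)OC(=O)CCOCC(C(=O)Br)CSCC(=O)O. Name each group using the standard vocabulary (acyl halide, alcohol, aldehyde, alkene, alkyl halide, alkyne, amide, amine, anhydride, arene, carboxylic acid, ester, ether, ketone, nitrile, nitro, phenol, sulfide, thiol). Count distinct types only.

Taking each segment in turn:
  C6H5: C6H5– phenyl ring → arene.
  CH(OH): –OH on an sp³ carbon → alcohol (secondary).
  CH(COCH3): pendant –COCH3: carbonyl C bonded to two carbons → ketone.
  CH(CH=CH2): pendant –CH=CH2: C=C double bond → alkene.
  CH=CH: C=C double bond → alkene.
  CH(COBr): pendant –C(=O)X: carbonyl C bonded to C and halogen → acyl halide.
  CH2CO-O-COCH2: two acyl groups sharing one oxygen, –C(=O)–O–C(=O)– → anhydride.
  CH2OCH2: C–O–C with sp³ carbons on both sides and no adjacent C=O → ether.
  CH(COBr): pendant –C(=O)X: carbonyl C bonded to C and halogen → acyl halide.
  CH2SCH2: C–S–C linkage → sulfide (thioether).
  COOH: –COOH: carbonyl C bonded to –OH and C → carboxylic acid (the –OH is not a separate alcohol).
Distinct types present: acyl halide, alcohol, alkene, anhydride, arene, carboxylic acid, ether, ketone, sulfide.

9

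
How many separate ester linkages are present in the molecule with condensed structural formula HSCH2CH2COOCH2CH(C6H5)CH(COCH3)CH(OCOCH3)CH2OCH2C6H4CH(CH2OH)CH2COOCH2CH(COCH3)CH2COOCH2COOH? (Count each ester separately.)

Taking each segment in turn:
  HSCH2: –SH on an sp³ carbon → thiol.
  CH2COOCH2: –C(=O)–O–C with C on the carbonyl side → ester.
  CH(C6H5): pendant –C6H5: benzene ring → arene.
  CH(COCH3): pendant –COCH3: carbonyl C bonded to two carbons → ketone.
  CH(OCOCH3): pendant –OC(=O)CH3: an acyloxy group → ester.
  CH2OCH2: C–O–C with sp³ carbons on both sides and no adjacent C=O → ether.
  C6H4: para-disubstituted benzene ring → arene.
  CH(CH2OH): pendant –CH2OH on an sp³ backbone C → alcohol.
  CH2COOCH2: –C(=O)–O–C with C on the carbonyl side → ester.
  CH(COCH3): pendant –COCH3: carbonyl C bonded to two carbons → ketone.
  CH2COOCH2: –C(=O)–O–C with C on the carbonyl side → ester.
  COOH: –COOH: carbonyl C bonded to –OH and C → carboxylic acid (the –OH is not a separate alcohol).
Ester appears at: CH2COOCH2, CH(OCOCH3), CH2COOCH2, CH2COOCH2 → 4.

4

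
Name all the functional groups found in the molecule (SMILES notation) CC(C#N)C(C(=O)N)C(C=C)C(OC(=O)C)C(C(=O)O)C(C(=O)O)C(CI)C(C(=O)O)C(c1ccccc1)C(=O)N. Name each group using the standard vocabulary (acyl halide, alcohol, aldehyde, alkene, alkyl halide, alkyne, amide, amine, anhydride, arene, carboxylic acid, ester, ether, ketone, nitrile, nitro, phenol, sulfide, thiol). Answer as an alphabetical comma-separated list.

alkene, alkyl halide, amide, arene, carboxylic acid, ester, nitrile

Taking each segment in turn:
  CH(CN): pendant –C≡N: nitrile.
  CH(CONH2): pendant –CONH2: carbonyl C bonded to C and N → amide.
  CH(CH=CH2): pendant –CH=CH2: C=C double bond → alkene.
  CH(OCOCH3): pendant –OC(=O)CH3: an acyloxy group → ester.
  CH(COOH): pendant –COOH: carbonyl C bonded to C and –OH → carboxylic acid.
  CH(COOH): pendant –COOH: carbonyl C bonded to C and –OH → carboxylic acid.
  CH(CH2I): pendant –CH2X: halogen on sp³ carbon → alkyl halide.
  CH(COOH): pendant –COOH: carbonyl C bonded to C and –OH → carboxylic acid.
  CH(C6H5): pendant –C6H5: benzene ring → arene.
  CONH2: –C(=O)NH2: carbonyl C bonded to C and to N → amide (the N is not a separate amine).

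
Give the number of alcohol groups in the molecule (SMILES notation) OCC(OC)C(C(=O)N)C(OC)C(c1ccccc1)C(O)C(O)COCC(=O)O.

3

HO– on an sp³ carbon → alcohol.
pendant –OCH3: C–O–C with sp³ C, no adjacent C=O → ether.
pendant –CONH2: carbonyl C bonded to C and N → amide.
pendant –OCH3: C–O–C with sp³ C, no adjacent C=O → ether.
pendant –C6H5: benzene ring → arene.
–OH on an sp³ carbon → alcohol (secondary).
–OH on an sp³ carbon → alcohol (secondary).
C–O–C with sp³ carbons on both sides and no adjacent C=O → ether.
–COOH: carbonyl C bonded to –OH and C → carboxylic acid (the –OH is not a separate alcohol).
Alcohol appears at: HOCH2, CH(OH), CH(OH) → 3.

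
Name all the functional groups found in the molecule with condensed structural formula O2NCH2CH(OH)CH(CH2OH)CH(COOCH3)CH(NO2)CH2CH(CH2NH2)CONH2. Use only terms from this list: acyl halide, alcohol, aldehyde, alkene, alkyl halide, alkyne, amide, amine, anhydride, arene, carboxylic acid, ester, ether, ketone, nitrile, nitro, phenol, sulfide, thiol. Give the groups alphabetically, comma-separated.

alcohol, amide, amine, ester, nitro

–NO2 on carbon → nitro group.
–OH on an sp³ carbon → alcohol (secondary).
pendant –CH2OH on an sp³ backbone C → alcohol.
pendant –COOCH3: carbonyl C bonded to C and –OCH3 → ester.
–NO2 on an sp³ carbon → nitro (the N=O is not a carbonyl).
pendant –CH2NH2: N on sp³ C, no adjacent C=O → amine.
–C(=O)NH2: carbonyl C bonded to C and to N → amide (the N is not a separate amine).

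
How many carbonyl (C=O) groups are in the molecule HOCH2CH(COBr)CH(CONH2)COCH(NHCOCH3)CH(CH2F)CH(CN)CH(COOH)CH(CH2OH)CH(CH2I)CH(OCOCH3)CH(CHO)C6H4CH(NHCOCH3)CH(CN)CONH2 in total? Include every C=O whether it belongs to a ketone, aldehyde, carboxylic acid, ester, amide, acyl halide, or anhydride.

9

CH(COBr): acyl halide, 1 C=O (running total 1).
CH(CONH2): amide, 1 C=O (running total 2).
CO: ketone, 1 C=O (running total 3).
CH(NHCOCH3): amide, 1 C=O (running total 4).
CH(COOH): carboxylic acid, 1 C=O (running total 5).
CH(OCOCH3): ester, 1 C=O (running total 6).
CH(CHO): aldehyde, 1 C=O (running total 7).
CH(NHCOCH3): amide, 1 C=O (running total 8).
CONH2: amide, 1 C=O (running total 9).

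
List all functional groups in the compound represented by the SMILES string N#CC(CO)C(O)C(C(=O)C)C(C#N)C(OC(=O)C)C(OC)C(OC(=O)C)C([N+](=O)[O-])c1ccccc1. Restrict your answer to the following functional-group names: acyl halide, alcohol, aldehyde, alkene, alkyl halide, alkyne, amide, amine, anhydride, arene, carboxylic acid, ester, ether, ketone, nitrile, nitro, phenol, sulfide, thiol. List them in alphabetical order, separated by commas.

alcohol, arene, ester, ether, ketone, nitrile, nitro

Working along the chain:
  N≡C: N≡C–: carbon triple-bonded to nitrogen → nitrile.
  CH(CH2OH): pendant –CH2OH on an sp³ backbone C → alcohol.
  CH(OH): –OH on an sp³ carbon → alcohol (secondary).
  CH(COCH3): pendant –COCH3: carbonyl C bonded to two carbons → ketone.
  CH(CN): pendant –C≡N: nitrile.
  CH(OCOCH3): pendant –OC(=O)CH3: an acyloxy group → ester.
  CH(OCH3): pendant –OCH3: C–O–C with sp³ C, no adjacent C=O → ether.
  CH(OCOCH3): pendant –OC(=O)CH3: an acyloxy group → ester.
  CH(NO2): –NO2 on an sp³ carbon → nitro (the N=O is not a carbonyl).
  C6H5: –C6H5 phenyl ring → arene.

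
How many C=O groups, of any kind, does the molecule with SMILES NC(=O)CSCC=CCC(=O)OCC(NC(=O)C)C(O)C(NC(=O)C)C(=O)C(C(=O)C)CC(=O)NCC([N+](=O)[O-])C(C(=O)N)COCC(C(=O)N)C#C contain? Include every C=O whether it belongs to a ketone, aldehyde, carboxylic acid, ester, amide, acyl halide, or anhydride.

9

H2NCO: amide, 1 C=O (running total 1).
CH2COOCH2: ester, 1 C=O (running total 2).
CH(NHCOCH3): amide, 1 C=O (running total 3).
CH(NHCOCH3): amide, 1 C=O (running total 4).
CO: ketone, 1 C=O (running total 5).
CH(COCH3): ketone, 1 C=O (running total 6).
CH2CONHCH2: amide, 1 C=O (running total 7).
CH(CONH2): amide, 1 C=O (running total 8).
CH(CONH2): amide, 1 C=O (running total 9).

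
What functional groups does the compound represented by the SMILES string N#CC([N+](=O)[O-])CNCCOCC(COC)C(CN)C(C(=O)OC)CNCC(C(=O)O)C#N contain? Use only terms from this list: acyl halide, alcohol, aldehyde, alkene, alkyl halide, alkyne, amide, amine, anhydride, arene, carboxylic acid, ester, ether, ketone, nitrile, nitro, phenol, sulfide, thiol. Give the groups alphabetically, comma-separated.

amine, carboxylic acid, ester, ether, nitrile, nitro

N≡C–: carbon triple-bonded to nitrogen → nitrile.
–NO2 on an sp³ carbon → nitro (the N=O is not a carbonyl).
C–N–C with sp³ carbons and no adjacent C=O → amine (secondary).
C–O–C with sp³ carbons on both sides and no adjacent C=O → ether.
pendant –CH2OCH3: C–O–C linkage → ether.
pendant –CH2NH2: N on sp³ C, no adjacent C=O → amine.
pendant –COOCH3: carbonyl C bonded to C and –OCH3 → ester.
C–N–C with sp³ carbons and no adjacent C=O → amine (secondary).
pendant –COOH: carbonyl C bonded to C and –OH → carboxylic acid.
–C≡N: carbon triple-bonded to nitrogen → nitrile.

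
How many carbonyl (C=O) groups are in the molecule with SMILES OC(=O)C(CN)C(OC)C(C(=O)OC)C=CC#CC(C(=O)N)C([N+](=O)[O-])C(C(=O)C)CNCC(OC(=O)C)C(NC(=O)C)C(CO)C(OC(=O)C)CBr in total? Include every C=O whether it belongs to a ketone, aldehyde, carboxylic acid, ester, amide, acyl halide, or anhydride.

7

HOOC: carboxylic acid, 1 C=O (running total 1).
CH(COOCH3): ester, 1 C=O (running total 2).
CH(CONH2): amide, 1 C=O (running total 3).
CH(COCH3): ketone, 1 C=O (running total 4).
CH(OCOCH3): ester, 1 C=O (running total 5).
CH(NHCOCH3): amide, 1 C=O (running total 6).
CH(OCOCH3): ester, 1 C=O (running total 7).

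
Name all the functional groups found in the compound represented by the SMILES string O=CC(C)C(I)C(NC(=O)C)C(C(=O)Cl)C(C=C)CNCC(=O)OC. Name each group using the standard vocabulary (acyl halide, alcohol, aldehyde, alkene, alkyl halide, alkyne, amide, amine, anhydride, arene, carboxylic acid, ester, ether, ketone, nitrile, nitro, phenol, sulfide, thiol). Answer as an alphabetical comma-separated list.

terminal –CHO: carbonyl C bonded to H and C → aldehyde.
halogen on an sp³ carbon → alkyl halide.
pendant –NHC(=O)CH3: N bonded to a carbonyl → amide (not amine).
pendant –C(=O)X: carbonyl C bonded to C and halogen → acyl halide.
pendant –CH=CH2: C=C double bond → alkene.
C–N–C with sp³ carbons and no adjacent C=O → amine (secondary).
–C(=O)OCH3: carbonyl C bonded to C and to –OCH3 → ester (not ketone + ether).

acyl halide, aldehyde, alkene, alkyl halide, amide, amine, ester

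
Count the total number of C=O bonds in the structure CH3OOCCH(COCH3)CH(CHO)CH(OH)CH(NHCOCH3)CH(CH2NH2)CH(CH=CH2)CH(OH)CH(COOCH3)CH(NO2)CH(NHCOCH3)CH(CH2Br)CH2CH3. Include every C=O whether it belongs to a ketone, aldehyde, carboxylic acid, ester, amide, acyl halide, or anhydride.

CH3OOC: ester, 1 C=O (running total 1).
CH(COCH3): ketone, 1 C=O (running total 2).
CH(CHO): aldehyde, 1 C=O (running total 3).
CH(NHCOCH3): amide, 1 C=O (running total 4).
CH(COOCH3): ester, 1 C=O (running total 5).
CH(NHCOCH3): amide, 1 C=O (running total 6).

6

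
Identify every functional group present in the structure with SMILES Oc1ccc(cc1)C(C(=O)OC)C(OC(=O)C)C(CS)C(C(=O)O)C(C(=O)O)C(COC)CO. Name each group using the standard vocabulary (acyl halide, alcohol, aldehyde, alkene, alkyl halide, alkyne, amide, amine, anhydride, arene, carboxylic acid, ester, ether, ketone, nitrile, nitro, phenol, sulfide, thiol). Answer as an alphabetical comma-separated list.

Taking each segment in turn:
  HOC6H4: –OH attached directly to an aromatic ring → phenol (not alcohol); the ring itself is an arene.
  CH(COOCH3): pendant –COOCH3: carbonyl C bonded to C and –OCH3 → ester.
  CH(OCOCH3): pendant –OC(=O)CH3: an acyloxy group → ester.
  CH(CH2SH): pendant –CH2SH → thiol.
  CH(COOH): pendant –COOH: carbonyl C bonded to C and –OH → carboxylic acid.
  CH(COOH): pendant –COOH: carbonyl C bonded to C and –OH → carboxylic acid.
  CH(CH2OCH3): pendant –CH2OCH3: C–O–C linkage → ether.
  CH2OH: –OH on an sp³ carbon → alcohol.

alcohol, arene, carboxylic acid, ester, ether, phenol, thiol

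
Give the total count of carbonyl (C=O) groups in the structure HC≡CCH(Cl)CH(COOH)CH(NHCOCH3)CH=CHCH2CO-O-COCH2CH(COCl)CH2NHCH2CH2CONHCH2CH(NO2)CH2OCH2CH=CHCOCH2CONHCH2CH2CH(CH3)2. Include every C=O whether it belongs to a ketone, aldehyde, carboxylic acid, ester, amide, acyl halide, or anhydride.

8

CH(COOH): carboxylic acid, 1 C=O (running total 1).
CH(NHCOCH3): amide, 1 C=O (running total 2).
CH2CO-O-COCH2: anhydride, 2 C=O (running total 4).
CH(COCl): acyl halide, 1 C=O (running total 5).
CH2CONHCH2: amide, 1 C=O (running total 6).
CO: ketone, 1 C=O (running total 7).
CH2CONHCH2: amide, 1 C=O (running total 8).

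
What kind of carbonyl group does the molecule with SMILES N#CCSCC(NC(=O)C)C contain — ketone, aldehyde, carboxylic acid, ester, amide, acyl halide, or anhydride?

amide

The carbonyl is in the CH(NHCOCH3) segment: pendant –NHC(=O)CH3: N bonded to a carbonyl → amide (not amine).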